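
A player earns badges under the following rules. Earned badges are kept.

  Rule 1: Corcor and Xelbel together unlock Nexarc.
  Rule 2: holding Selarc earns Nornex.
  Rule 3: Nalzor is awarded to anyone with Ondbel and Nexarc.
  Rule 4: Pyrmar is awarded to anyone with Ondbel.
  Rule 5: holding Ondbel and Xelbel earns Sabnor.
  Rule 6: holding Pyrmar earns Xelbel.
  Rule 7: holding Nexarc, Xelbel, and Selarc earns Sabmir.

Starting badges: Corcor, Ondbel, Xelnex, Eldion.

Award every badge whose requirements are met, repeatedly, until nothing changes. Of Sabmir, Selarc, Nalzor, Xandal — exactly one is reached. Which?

Nalzor

With Ondbel, Pyrmar is earned (Rule 4).
With Pyrmar, Xelbel is earned (Rule 6).
With Corcor and Xelbel, Nexarc is earned (Rule 1).
With Ondbel and Nexarc, Nalzor is earned (Rule 3).
No rule produces Xandal, and it is not given. No rule produces Selarc, and it is not given. Sabmir would need Nexarc, Xelbel, and Selarc (Rule 7), but Selarc is never earned.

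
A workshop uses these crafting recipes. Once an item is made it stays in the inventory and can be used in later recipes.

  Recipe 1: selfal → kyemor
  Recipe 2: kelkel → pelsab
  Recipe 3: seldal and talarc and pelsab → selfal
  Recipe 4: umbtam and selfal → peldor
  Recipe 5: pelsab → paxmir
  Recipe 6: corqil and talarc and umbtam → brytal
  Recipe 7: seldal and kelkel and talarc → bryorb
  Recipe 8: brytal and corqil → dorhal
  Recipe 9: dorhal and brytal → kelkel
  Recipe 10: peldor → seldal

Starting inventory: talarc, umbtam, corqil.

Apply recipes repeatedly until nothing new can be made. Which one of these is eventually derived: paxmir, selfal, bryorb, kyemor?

corqil and talarc and umbtam → brytal (Recipe 6).
brytal and corqil → dorhal (Recipe 8).
dorhal and brytal → kelkel (Recipe 9).
Using Recipe 2, kelkel makes pelsab.
pelsab → paxmir (Recipe 5).
selfal would need seldal, talarc, and pelsab (Recipe 3), but seldal is never obtained. kyemor would need selfal (Recipe 1), but selfal is never obtained. bryorb would need seldal, kelkel, and talarc (Recipe 7), but seldal is never obtained.

paxmir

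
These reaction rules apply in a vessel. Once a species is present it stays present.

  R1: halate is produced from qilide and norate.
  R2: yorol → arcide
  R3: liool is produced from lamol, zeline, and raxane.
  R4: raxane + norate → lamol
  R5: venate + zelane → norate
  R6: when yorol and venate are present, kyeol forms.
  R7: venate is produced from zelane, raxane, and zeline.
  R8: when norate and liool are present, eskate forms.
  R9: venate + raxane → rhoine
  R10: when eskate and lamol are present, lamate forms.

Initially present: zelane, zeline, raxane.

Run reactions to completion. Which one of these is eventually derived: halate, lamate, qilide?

zelane, raxane, and zeline present → venate forms (R7).
venate and zelane present → norate forms (R5).
raxane and norate present → lamol forms (R4).
lamol, zeline, and raxane present → liool forms (R3).
norate and liool present → eskate forms (R8).
eskate and lamol present → lamate forms (R10).
halate would need qilide and norate (R1), but qilide never forms. No rule produces qilide, and it is not given.

lamate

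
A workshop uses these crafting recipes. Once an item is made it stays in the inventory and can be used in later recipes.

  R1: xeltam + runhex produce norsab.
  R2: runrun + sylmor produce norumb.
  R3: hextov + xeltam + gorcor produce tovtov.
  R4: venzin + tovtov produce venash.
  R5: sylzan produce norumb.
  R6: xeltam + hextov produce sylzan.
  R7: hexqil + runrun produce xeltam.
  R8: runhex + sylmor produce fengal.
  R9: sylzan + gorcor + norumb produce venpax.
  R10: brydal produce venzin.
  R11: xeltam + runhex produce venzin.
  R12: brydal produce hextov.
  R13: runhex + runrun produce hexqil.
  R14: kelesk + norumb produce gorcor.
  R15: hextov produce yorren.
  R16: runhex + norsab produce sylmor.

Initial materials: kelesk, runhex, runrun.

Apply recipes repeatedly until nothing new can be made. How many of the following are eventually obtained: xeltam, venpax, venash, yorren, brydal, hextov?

runhex + runrun → hexqil (R13).
Using R7, hexqil and runrun make xeltam.
xeltam: reached.
venpax would need sylzan, gorcor, and norumb (R9), but sylzan is never obtained.
venash would need venzin and tovtov (R4), but tovtov is never obtained.
yorren would need hextov (R15), but hextov is never obtained.
No rule produces brydal, and it is not given.
hextov would need brydal (R12), but brydal is never obtained.
Reached: xeltam — 1 of the 6.

1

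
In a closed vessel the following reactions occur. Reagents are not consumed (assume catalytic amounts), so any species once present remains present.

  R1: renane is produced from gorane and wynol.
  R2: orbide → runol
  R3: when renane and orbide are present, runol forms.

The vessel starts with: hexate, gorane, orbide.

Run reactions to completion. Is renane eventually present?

renane would need gorane and wynol (R1), but wynol never forms.

No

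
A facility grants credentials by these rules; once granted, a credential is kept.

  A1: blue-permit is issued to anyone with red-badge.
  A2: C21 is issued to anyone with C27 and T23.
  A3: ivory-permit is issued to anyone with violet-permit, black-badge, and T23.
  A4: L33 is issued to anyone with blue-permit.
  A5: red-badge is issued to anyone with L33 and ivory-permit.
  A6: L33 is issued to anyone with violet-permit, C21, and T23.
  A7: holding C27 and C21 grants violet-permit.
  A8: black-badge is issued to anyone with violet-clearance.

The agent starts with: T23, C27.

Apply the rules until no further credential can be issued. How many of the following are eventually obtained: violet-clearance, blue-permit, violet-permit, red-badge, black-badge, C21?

2

Holding C27 and T23 grants C21 (A2).
Holding C27 and C21 grants violet-permit (A7).
No rule produces violet-clearance, and it is not given.
blue-permit would need red-badge (A1), but red-badge is never granted.
violet-permit: reached.
red-badge would need L33 and ivory-permit (A5), but ivory-permit is never granted.
black-badge would need violet-clearance (A8), but violet-clearance is never granted.
C21: reached.
Reached: violet-permit and C21 — 2 of the 6.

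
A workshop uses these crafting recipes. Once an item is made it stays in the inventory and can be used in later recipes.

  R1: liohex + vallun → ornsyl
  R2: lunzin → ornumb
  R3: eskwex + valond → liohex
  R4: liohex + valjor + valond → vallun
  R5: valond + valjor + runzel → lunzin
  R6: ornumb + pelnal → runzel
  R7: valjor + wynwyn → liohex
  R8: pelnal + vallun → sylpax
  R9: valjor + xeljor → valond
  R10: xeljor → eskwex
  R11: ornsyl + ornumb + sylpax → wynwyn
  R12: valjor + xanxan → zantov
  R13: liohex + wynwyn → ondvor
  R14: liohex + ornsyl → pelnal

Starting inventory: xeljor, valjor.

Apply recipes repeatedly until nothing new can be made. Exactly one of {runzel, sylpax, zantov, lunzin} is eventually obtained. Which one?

Using R10, xeljor makes eskwex.
Using R9, valjor and xeljor make valond.
Using R3, eskwex and valond make liohex.
Using R4, liohex, valjor, and valond make vallun.
liohex + vallun → ornsyl (R1).
Using R14, liohex and ornsyl make pelnal.
Using R8, pelnal and vallun make sylpax.
runzel would need ornumb and pelnal (R6), but ornumb is never obtained. lunzin would need valond, valjor, and runzel (R5), but runzel is never obtained. zantov would need valjor and xanxan (R12), but xanxan is never obtained.

sylpax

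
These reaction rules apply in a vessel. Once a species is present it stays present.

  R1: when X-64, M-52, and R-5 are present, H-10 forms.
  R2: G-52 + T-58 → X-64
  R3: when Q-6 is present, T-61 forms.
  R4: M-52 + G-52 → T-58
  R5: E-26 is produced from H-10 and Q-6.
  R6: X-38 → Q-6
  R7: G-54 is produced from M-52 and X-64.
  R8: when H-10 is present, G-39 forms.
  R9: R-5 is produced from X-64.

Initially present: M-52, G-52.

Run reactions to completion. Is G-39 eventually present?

M-52 and G-52 present → T-58 forms (R4).
G-52 and T-58 present → X-64 forms (R2).
X-64 present → R-5 forms (R9).
X-64, M-52, and R-5 present → H-10 forms (R1).
H-10 present → G-39 forms (R8).

Yes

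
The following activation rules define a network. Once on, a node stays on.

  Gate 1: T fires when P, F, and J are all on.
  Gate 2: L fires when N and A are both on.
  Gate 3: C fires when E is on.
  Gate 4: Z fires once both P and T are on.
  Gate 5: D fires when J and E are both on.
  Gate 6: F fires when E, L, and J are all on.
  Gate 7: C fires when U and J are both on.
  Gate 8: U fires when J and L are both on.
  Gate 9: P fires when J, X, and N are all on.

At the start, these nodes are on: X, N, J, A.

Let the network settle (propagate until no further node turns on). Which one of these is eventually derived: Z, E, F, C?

C

Gate 2: N and A on → L on.
Gate 8: J and L on → U on.
Gate 7: U and J on → C on.
F would need E, L, and J (Gate 6), but E never turns on. No rule produces E, and it is not given. Z would need P and T (Gate 4), but T never turns on.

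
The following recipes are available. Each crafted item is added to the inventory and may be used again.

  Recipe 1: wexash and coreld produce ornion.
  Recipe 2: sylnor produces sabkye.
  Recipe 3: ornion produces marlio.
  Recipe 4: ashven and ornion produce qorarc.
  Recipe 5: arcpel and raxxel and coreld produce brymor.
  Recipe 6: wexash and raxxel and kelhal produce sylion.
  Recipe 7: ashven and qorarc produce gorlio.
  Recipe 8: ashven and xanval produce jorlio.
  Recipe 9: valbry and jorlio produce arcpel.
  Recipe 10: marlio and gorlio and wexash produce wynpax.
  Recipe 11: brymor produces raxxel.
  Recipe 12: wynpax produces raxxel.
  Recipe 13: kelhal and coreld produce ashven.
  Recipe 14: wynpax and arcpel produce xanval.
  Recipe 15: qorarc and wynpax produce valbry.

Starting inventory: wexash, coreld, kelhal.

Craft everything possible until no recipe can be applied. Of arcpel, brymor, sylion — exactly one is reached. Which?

sylion

Using Recipe 13, kelhal and coreld make ashven.
Using Recipe 1, wexash and coreld make ornion.
Using Recipe 3, ornion makes marlio.
Using Recipe 4, ashven and ornion make qorarc.
Using Recipe 7, ashven and qorarc make gorlio.
Using Recipe 10, marlio, gorlio, and wexash make wynpax.
wynpax → raxxel (Recipe 12).
wexash and raxxel and kelhal → sylion (Recipe 6).
brymor would need arcpel, raxxel, and coreld (Recipe 5), but arcpel is never obtained. arcpel would need valbry and jorlio (Recipe 9), but jorlio is never obtained.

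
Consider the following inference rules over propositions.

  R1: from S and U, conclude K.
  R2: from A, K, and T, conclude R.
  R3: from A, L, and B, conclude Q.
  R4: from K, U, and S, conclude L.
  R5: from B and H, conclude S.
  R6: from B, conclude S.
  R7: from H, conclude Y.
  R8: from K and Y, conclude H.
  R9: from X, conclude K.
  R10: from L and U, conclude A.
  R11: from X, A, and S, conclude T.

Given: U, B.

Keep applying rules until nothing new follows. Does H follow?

No

H would need K and Y (R8), but Y is never established.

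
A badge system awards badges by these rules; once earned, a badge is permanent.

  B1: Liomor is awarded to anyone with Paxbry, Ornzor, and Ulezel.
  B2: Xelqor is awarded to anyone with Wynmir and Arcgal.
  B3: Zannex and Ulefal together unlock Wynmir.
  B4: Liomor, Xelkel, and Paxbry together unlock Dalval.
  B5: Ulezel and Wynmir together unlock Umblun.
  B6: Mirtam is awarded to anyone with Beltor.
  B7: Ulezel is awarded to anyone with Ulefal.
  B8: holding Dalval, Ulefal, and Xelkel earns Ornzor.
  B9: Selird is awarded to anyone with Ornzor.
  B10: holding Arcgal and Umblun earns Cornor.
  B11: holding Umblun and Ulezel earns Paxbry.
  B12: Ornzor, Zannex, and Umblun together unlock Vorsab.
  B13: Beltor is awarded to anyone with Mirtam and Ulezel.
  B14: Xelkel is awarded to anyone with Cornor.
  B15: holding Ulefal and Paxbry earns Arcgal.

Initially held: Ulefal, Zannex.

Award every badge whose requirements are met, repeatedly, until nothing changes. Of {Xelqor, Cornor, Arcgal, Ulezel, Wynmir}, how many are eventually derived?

5

With Zannex and Ulefal, Wynmir is earned (B3).
With Ulefal, Ulezel is earned (B7).
With Ulezel and Wynmir, Umblun is earned (B5).
With Umblun and Ulezel, Paxbry is earned (B11).
With Ulefal and Paxbry, Arcgal is earned (B15).
With Wynmir and Arcgal, Xelqor is earned (B2).
With Arcgal and Umblun, Cornor is earned (B10).
Xelqor: reached.
Cornor: reached.
Arcgal: reached.
Ulezel: reached.
Wynmir: reached.
All 5 are reached.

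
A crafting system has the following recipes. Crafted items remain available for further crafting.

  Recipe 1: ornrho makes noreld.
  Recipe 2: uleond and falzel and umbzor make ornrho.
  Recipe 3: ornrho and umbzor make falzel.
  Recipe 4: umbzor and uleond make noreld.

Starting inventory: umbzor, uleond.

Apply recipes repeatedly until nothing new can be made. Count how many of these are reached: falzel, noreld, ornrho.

umbzor and uleond → noreld (Recipe 4).
falzel would need ornrho and umbzor (Recipe 3), but ornrho is never obtained.
noreld: reached.
ornrho would need uleond, falzel, and umbzor (Recipe 2), but falzel is never obtained.
Reached: noreld — 1 of the 3.

1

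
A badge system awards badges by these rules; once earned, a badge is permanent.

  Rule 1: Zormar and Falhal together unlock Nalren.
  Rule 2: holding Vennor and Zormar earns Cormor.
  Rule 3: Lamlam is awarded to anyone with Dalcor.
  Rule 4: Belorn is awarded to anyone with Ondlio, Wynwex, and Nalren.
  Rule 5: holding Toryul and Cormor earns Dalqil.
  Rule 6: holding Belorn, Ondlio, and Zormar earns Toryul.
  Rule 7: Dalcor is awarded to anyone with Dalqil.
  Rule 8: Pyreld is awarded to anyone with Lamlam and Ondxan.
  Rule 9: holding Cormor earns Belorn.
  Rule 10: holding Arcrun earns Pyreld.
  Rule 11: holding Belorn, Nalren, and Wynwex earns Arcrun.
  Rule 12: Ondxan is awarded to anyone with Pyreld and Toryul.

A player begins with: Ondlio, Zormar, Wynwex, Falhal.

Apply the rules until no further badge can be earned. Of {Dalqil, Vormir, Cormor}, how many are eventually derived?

0

Dalqil would need Toryul and Cormor (Rule 5), but Cormor is never earned.
No rule produces Vormir, and it is not given.
Cormor would need Vennor and Zormar (Rule 2), but Vennor is never earned.
None of the 3 are reached.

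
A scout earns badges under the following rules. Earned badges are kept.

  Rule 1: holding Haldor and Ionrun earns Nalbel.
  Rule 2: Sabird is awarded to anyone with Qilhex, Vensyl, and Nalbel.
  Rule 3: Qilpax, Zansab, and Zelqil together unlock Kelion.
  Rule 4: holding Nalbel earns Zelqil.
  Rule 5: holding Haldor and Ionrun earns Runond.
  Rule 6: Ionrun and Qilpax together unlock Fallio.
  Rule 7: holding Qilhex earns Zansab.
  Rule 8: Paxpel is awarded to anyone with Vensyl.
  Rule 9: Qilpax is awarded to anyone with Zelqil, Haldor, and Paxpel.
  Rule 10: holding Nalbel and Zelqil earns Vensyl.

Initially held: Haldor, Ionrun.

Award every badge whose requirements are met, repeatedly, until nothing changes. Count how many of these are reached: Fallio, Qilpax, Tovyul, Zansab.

With Haldor and Ionrun, Nalbel is earned (Rule 1).
With Nalbel, Zelqil is earned (Rule 4).
With Nalbel and Zelqil, Vensyl is earned (Rule 10).
With Vensyl, Paxpel is earned (Rule 8).
With Zelqil, Haldor, and Paxpel, Qilpax is earned (Rule 9).
With Ionrun and Qilpax, Fallio is earned (Rule 6).
Fallio: reached.
Qilpax: reached.
No rule produces Tovyul, and it is not given.
Zansab would need Qilhex (Rule 7), but Qilhex is never earned.
Reached: Fallio and Qilpax — 2 of the 4.

2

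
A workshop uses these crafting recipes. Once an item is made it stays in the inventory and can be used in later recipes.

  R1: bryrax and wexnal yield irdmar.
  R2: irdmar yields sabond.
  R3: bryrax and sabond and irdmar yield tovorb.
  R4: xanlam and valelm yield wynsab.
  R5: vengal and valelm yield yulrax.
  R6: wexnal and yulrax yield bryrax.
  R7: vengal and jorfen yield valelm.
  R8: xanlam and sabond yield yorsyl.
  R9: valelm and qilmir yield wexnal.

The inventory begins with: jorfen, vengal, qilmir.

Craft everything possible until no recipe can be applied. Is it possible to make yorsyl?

No

yorsyl would need xanlam and sabond (R8), but xanlam is never obtained.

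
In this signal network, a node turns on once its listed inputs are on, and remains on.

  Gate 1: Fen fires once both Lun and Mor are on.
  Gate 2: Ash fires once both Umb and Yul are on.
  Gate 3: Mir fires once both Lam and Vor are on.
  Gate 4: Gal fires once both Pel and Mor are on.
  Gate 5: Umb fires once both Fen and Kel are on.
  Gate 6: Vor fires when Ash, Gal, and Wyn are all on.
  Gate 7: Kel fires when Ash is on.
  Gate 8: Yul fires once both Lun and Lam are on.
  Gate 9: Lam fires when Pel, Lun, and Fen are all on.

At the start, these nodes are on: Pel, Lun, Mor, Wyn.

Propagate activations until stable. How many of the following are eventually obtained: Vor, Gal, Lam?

Pel and Mor are on, so Gal fires (Gate 4).
Lun and Mor are on, so Fen fires (Gate 1).
Gate 9: Pel, Lun, and Fen on → Lam on.
Vor would need Ash, Gal, and Wyn (Gate 6), but Ash never turns on.
Gal: reached.
Lam: reached.
Reached: Gal and Lam — 2 of the 3.

2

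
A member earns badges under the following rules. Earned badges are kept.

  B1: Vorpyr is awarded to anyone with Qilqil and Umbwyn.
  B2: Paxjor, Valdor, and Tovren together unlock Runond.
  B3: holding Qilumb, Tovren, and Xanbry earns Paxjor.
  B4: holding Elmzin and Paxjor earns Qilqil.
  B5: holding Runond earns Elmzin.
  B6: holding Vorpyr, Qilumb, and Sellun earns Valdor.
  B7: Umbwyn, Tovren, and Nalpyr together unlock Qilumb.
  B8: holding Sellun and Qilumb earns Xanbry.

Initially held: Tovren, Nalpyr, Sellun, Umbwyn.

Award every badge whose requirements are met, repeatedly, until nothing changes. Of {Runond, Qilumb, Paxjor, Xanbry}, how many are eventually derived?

With Umbwyn, Tovren, and Nalpyr, Qilumb is earned (B7).
With Sellun and Qilumb, Xanbry is earned (B8).
With Qilumb, Tovren, and Xanbry, Paxjor is earned (B3).
Runond would need Paxjor, Valdor, and Tovren (B2), but Valdor is never earned.
Qilumb: reached.
Paxjor: reached.
Xanbry: reached.
Reached: Qilumb, Paxjor, and Xanbry — 3 of the 4.

3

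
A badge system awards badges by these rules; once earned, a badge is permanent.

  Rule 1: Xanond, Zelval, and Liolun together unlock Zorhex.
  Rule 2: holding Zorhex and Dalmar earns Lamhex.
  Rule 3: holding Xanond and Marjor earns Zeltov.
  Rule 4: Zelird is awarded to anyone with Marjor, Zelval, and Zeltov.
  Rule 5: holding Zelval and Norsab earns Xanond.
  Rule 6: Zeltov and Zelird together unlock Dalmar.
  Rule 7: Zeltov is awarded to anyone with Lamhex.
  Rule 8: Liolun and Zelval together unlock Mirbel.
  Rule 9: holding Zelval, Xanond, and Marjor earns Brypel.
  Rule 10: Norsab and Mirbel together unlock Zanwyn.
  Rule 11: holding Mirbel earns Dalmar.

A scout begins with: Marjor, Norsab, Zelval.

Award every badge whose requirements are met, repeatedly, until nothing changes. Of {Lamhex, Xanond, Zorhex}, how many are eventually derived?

1

With Zelval and Norsab, Xanond is earned (Rule 5).
Lamhex would need Zorhex and Dalmar (Rule 2), but Zorhex is never earned.
Xanond: reached.
Zorhex would need Xanond, Zelval, and Liolun (Rule 1), but Liolun is never earned.
Reached: Xanond — 1 of the 3.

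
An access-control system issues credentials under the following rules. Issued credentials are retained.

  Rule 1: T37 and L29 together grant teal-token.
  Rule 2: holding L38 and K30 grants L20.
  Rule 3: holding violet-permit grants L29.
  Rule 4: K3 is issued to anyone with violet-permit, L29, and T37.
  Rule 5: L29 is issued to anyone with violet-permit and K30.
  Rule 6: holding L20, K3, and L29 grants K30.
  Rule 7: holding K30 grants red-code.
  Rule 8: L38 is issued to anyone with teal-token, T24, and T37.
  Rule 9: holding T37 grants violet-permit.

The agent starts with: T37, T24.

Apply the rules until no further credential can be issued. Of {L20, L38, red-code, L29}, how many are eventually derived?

Holding T37 grants violet-permit (Rule 9).
Holding violet-permit grants L29 (Rule 3).
Holding T37 and L29 grants teal-token (Rule 1).
Holding teal-token, T24, and T37 grants L38 (Rule 8).
L20 would need L38 and K30 (Rule 2), but K30 is never granted.
L38: reached.
red-code would need K30 (Rule 7), but K30 is never granted.
L29: reached.
Reached: L38 and L29 — 2 of the 4.

2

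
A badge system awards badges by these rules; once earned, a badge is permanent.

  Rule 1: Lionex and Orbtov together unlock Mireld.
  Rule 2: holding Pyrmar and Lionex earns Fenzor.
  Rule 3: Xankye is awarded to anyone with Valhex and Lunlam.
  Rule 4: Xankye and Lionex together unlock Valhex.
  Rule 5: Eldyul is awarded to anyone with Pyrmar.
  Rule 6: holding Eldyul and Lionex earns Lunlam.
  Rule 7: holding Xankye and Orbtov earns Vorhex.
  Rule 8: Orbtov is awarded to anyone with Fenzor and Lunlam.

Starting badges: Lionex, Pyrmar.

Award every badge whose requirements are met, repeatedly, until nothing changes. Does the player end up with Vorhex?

Vorhex would need Xankye and Orbtov (Rule 7), but Xankye is never earned.

No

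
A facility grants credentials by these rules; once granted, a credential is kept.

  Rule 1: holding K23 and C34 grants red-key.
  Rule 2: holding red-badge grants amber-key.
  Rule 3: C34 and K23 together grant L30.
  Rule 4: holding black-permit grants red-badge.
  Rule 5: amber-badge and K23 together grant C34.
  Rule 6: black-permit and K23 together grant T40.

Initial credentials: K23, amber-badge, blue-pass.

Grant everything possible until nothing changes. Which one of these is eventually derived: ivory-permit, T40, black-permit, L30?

Holding amber-badge and K23 grants C34 (Rule 5).
Holding C34 and K23 grants L30 (Rule 3).
T40 would need black-permit and K23 (Rule 6), but black-permit is never granted. No rule produces ivory-permit, and it is not given. No rule produces black-permit, and it is not given.

L30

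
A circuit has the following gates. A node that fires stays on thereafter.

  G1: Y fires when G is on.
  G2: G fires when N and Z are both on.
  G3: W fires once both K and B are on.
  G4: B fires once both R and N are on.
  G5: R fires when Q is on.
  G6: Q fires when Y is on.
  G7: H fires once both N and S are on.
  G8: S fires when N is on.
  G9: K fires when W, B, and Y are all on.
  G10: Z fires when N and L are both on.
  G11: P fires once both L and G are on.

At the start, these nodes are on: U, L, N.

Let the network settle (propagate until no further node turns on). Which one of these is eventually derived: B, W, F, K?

N and L are on, so Z fires (G10).
N and Z are on, so G fires (G2).
G1: G on → Y on.
G6: Y on → Q on.
G5: Q on → R on.
G4: R and N on → B on.
No rule produces F, and it is not given. K would need W, B, and Y (G9), but W never turns on. W would need K and B (G3), but K never turns on.

B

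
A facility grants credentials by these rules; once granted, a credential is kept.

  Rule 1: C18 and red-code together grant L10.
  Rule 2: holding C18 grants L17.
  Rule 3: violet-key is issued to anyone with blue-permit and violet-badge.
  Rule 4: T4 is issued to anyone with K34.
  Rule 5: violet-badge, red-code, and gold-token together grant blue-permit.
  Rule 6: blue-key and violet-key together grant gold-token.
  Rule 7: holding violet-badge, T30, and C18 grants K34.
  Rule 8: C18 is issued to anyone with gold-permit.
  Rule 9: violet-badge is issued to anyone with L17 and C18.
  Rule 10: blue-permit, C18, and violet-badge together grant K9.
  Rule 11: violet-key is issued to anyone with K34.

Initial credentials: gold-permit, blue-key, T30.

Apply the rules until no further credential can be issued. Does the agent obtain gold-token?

Yes

Holding gold-permit grants C18 (Rule 8).
Holding C18 grants L17 (Rule 2).
Holding L17 and C18 grants violet-badge (Rule 9).
Holding violet-badge, T30, and C18 grants K34 (Rule 7).
Holding K34 grants violet-key (Rule 11).
Holding blue-key and violet-key grants gold-token (Rule 6).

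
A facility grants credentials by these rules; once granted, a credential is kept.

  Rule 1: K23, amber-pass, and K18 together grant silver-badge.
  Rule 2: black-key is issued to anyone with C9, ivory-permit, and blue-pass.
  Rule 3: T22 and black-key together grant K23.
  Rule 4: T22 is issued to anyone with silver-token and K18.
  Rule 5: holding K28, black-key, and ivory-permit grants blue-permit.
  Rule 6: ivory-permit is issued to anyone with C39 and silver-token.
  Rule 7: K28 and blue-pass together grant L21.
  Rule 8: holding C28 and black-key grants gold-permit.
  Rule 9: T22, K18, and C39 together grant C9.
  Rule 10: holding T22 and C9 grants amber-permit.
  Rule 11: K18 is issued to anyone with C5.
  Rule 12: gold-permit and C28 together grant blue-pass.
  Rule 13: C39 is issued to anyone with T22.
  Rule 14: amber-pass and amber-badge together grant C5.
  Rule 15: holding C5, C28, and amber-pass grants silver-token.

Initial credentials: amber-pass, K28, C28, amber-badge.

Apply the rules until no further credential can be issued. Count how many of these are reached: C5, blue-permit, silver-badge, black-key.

1

Holding amber-pass and amber-badge grants C5 (Rule 14).
C5: reached.
blue-permit would need K28, black-key, and ivory-permit (Rule 5), but black-key is never granted.
silver-badge would need K23, amber-pass, and K18 (Rule 1), but K23 is never granted.
black-key would need C9, ivory-permit, and blue-pass (Rule 2), but blue-pass is never granted.
Reached: C5 — 1 of the 4.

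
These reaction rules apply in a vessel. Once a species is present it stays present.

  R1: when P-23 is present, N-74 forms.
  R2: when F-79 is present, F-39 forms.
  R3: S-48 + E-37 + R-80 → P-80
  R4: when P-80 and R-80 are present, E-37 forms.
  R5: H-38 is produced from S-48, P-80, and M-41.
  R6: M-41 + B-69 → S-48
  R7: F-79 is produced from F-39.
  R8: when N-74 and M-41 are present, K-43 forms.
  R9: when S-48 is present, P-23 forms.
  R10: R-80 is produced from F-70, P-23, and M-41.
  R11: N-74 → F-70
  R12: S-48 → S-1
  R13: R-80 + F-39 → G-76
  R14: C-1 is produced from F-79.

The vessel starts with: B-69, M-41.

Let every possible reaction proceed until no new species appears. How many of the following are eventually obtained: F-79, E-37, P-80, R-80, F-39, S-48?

2

M-41 and B-69 present → S-48 forms (R6).
S-48 present → P-23 forms (R9).
P-23 present → N-74 forms (R1).
N-74 present → F-70 forms (R11).
F-70, P-23, and M-41 present → R-80 forms (R10).
F-79 would need F-39 (R7), but F-39 never forms.
E-37 would need P-80 and R-80 (R4), but P-80 never forms.
P-80 would need S-48, E-37, and R-80 (R3), but E-37 never forms.
R-80: reached.
F-39 would need F-79 (R2), but F-79 never forms.
S-48: reached.
Reached: R-80 and S-48 — 2 of the 6.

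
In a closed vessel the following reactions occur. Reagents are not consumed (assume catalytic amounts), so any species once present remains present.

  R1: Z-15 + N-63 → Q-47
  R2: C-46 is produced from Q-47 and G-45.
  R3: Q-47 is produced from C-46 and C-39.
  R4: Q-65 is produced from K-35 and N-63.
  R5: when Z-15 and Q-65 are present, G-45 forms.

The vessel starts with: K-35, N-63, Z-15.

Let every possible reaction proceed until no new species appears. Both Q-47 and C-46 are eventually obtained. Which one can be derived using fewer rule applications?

Q-47

Q-47: Z-15 and N-63 present → Q-47 forms (R1). [1 rule application]
C-46: Z-15 and N-63 present → Q-47 forms (R1). K-35 and N-63 present → Q-65 forms (R4). Z-15 and Q-65 present → G-45 forms (R5). Q-47 and G-45 present → C-46 forms (R2). [4 rule applications]
Q-47 needs fewer.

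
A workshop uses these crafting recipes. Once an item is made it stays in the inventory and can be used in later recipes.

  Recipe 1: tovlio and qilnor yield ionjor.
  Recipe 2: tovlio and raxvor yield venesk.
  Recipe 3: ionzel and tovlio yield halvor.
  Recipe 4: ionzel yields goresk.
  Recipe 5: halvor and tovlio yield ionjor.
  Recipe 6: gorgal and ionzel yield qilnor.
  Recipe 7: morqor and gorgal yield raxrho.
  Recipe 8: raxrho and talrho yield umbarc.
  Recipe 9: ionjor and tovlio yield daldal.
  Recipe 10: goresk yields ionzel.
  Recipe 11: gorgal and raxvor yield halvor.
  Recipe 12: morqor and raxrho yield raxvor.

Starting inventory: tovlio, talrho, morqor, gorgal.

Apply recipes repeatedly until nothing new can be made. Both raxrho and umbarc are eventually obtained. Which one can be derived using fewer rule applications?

raxrho: morqor and gorgal → raxrho (Recipe 7). [1 rule application]
umbarc: morqor and gorgal → raxrho (Recipe 7). Using Recipe 8, raxrho and talrho make umbarc. [2 rule applications]
raxrho needs fewer.

raxrho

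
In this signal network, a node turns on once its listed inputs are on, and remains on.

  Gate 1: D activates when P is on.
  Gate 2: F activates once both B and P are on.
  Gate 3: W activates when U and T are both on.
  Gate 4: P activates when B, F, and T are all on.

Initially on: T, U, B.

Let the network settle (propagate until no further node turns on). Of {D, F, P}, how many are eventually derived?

0

D would need P (Gate 1), but P never turns on.
F would need B and P (Gate 2), but P never turns on.
P would need B, F, and T (Gate 4), but F never turns on.
None of the 3 are reached.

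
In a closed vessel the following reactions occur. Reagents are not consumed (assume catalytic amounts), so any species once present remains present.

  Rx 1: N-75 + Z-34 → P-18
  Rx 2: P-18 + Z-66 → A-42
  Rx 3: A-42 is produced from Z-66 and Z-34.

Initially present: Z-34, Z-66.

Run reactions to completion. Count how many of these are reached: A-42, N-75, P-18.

1

Z-66 and Z-34 present → A-42 forms (Rx 3).
A-42: reached.
No rule produces N-75, and it is not given.
P-18 would need N-75 and Z-34 (Rx 1), but N-75 never forms.
Reached: A-42 — 1 of the 3.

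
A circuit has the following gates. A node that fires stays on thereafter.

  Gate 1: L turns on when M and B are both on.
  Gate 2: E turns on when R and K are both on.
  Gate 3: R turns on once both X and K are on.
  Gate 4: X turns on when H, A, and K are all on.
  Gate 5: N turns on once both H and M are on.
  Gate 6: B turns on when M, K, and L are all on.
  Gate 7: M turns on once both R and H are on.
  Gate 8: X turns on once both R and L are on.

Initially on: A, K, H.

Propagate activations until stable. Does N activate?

Yes

Gate 4: H, A, and K on → X on.
X and K are on, so R turns on (Gate 3).
Gate 7: R and H on → M on.
H and M are on, so N turns on (Gate 5).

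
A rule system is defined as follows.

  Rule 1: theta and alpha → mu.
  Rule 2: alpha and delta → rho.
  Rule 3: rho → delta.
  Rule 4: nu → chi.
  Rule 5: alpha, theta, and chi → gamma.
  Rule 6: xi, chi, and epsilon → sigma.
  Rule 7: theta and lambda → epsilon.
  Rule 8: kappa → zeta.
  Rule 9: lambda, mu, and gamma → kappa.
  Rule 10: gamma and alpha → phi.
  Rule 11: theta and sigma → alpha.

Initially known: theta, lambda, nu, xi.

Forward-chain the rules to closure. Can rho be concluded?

No

rho would need alpha and delta (Rule 2), but delta is never established.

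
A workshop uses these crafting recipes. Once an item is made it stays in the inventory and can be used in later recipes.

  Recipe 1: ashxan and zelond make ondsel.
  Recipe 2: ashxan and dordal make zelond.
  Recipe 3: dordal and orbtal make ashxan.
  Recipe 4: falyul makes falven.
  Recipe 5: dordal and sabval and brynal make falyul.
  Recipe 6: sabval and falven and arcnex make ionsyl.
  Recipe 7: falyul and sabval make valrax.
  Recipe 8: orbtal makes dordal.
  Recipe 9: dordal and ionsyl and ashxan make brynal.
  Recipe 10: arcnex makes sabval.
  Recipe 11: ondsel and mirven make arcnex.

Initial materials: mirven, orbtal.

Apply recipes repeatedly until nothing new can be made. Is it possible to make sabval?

Using Recipe 8, orbtal makes dordal.
dordal and orbtal → ashxan (Recipe 3).
ashxan and dordal → zelond (Recipe 2).
Using Recipe 1, ashxan and zelond make ondsel.
Using Recipe 11, ondsel and mirven make arcnex.
Using Recipe 10, arcnex makes sabval.

Yes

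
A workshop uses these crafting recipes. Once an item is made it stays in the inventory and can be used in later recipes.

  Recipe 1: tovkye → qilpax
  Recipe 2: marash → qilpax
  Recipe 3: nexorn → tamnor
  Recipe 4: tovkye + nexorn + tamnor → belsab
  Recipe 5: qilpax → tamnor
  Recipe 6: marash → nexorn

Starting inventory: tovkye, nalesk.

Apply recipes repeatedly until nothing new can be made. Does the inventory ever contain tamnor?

Using Recipe 1, tovkye makes qilpax.
Using Recipe 5, qilpax makes tamnor.

Yes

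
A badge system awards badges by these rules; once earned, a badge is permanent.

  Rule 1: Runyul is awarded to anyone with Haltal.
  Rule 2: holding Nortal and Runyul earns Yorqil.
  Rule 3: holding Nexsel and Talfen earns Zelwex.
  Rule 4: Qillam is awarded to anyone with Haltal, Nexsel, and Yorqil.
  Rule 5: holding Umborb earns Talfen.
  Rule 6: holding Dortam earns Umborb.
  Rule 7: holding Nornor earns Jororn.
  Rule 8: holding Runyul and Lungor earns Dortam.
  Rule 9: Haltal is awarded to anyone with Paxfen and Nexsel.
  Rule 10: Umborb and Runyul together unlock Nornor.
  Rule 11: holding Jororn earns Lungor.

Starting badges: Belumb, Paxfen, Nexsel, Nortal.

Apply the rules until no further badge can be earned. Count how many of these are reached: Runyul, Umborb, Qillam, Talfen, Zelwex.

With Paxfen and Nexsel, Haltal is earned (Rule 9).
With Haltal, Runyul is earned (Rule 1).
With Nortal and Runyul, Yorqil is earned (Rule 2).
With Haltal, Nexsel, and Yorqil, Qillam is earned (Rule 4).
Runyul: reached.
Umborb would need Dortam (Rule 6), but Dortam is never earned.
Qillam: reached.
Talfen would need Umborb (Rule 5), but Umborb is never earned.
Zelwex would need Nexsel and Talfen (Rule 3), but Talfen is never earned.
Reached: Runyul and Qillam — 2 of the 5.

2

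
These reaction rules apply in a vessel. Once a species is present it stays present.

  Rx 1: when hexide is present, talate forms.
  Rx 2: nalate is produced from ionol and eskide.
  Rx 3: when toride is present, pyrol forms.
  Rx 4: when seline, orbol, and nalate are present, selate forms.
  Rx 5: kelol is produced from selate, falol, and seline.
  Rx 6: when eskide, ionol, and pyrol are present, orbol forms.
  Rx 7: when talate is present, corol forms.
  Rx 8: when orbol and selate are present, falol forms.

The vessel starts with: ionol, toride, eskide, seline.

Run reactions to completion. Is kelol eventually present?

Yes

ionol and eskide present → nalate forms (Rx 2).
toride present → pyrol forms (Rx 3).
eskide, ionol, and pyrol present → orbol forms (Rx 6).
seline, orbol, and nalate present → selate forms (Rx 4).
orbol and selate present → falol forms (Rx 8).
selate, falol, and seline present → kelol forms (Rx 5).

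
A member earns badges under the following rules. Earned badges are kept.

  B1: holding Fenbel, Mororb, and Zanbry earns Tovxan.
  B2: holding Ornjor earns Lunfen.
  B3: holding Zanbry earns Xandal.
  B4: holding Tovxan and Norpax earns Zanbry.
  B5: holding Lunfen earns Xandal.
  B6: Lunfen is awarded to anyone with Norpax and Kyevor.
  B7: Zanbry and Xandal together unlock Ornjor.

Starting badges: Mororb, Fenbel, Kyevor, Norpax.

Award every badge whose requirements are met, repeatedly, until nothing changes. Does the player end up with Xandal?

With Norpax and Kyevor, Lunfen is earned (B6).
With Lunfen, Xandal is earned (B5).

Yes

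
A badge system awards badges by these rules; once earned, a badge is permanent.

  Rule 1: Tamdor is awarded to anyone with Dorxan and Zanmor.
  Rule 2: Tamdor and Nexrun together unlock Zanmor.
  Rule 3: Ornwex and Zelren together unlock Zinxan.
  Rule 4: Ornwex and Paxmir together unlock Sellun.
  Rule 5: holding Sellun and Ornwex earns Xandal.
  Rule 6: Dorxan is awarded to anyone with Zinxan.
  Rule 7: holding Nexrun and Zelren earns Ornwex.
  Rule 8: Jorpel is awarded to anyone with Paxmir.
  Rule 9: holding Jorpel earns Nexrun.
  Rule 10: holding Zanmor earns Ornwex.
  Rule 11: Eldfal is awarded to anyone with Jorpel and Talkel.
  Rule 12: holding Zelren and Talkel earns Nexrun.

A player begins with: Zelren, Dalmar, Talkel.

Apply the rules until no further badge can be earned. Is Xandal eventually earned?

Xandal would need Sellun and Ornwex (Rule 5), but Sellun is never earned.

No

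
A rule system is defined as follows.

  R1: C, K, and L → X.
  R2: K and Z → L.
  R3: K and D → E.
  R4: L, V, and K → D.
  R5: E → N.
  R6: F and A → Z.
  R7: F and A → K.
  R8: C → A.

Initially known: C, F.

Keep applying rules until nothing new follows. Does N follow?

No

N would need E (R5), but E is never established.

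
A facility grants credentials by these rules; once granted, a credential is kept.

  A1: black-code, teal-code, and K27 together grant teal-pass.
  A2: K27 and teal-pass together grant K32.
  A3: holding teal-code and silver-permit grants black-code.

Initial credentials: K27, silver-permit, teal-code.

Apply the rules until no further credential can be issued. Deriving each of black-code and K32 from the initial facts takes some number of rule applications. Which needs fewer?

black-code: Holding teal-code and silver-permit grants black-code (A3). [1 rule application]
K32: Holding teal-code and silver-permit grants black-code (A3). Holding black-code, teal-code, and K27 grants teal-pass (A1). Holding K27 and teal-pass grants K32 (A2). [3 rule applications]
black-code needs fewer.

black-code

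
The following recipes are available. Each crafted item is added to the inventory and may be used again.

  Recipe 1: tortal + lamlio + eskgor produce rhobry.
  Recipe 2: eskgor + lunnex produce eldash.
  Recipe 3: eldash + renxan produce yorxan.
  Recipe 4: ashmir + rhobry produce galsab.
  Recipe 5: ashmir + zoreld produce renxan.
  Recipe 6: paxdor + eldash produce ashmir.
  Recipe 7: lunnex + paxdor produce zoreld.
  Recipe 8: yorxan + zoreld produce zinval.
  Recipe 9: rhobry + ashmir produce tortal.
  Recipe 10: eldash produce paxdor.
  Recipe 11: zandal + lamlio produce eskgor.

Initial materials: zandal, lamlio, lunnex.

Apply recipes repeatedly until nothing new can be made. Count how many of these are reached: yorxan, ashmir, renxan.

Using Recipe 11, zandal and lamlio make eskgor.
eskgor + lunnex → eldash (Recipe 2).
eldash → paxdor (Recipe 10).
Using Recipe 6, paxdor and eldash make ashmir.
Using Recipe 7, lunnex and paxdor make zoreld.
ashmir + zoreld → renxan (Recipe 5).
Using Recipe 3, eldash and renxan make yorxan.
yorxan: reached.
ashmir: reached.
renxan: reached.
All 3 are reached.

3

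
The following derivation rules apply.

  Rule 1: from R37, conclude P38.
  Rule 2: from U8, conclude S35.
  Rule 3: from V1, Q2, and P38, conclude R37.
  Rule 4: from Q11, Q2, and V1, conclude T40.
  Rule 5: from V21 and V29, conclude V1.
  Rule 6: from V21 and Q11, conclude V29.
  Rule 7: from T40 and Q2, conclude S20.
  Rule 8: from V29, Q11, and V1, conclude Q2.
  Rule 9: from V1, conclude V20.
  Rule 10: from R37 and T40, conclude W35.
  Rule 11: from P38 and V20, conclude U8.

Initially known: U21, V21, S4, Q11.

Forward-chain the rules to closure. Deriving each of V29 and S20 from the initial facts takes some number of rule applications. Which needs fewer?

V29

V29: From V21 and Q11, Rule 6 gives V29. [1 rule application]
S20: From V21 and Q11, Rule 6 gives V29. From V21 and V29, Rule 5 gives V1. V29, Q11, and V1 hold, so Q2 follows (Rule 8). From Q11, Q2, and V1, Rule 4 gives T40. From T40 and Q2, Rule 7 gives S20. [5 rule applications]
V29 needs fewer.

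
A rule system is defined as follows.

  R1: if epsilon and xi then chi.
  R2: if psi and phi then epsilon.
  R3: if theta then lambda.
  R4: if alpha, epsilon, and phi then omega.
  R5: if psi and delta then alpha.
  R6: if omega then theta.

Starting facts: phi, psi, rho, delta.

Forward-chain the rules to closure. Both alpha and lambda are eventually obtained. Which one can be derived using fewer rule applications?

alpha: psi and delta hold, so alpha follows (R5). [1 rule application]
lambda: From psi and phi, R2 gives epsilon. From psi and delta, R5 gives alpha. alpha, epsilon, and phi hold, so omega follows (R4). From omega, R6 gives theta. From theta, R3 gives lambda. [5 rule applications]
alpha needs fewer.

alpha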